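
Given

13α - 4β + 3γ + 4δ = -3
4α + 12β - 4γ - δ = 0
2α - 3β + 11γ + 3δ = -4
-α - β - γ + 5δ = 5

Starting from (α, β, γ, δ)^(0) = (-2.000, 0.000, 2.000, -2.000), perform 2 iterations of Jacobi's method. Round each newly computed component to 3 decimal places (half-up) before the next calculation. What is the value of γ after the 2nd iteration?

-0.304

Iteration 1:
  α = (-3 - (-4)·0.000 - (3)·2.000 - (4)·-2.000) / (13) = -0.077
  β = (0 - (4)·-2.000 - (-4)·2.000 - (-1)·-2.000) / (12) = 1.167
  γ = (-4 - (2)·-2.000 - (-3)·0.000 - (3)·-2.000) / (11) = 0.545
  δ = (5 - (-1)·-2.000 - (-1)·0.000 - (-1)·2.000) / (5) = 1.000
Iteration 2:
  α = (-3 - (-4)·1.167 - (3)·0.545 - (4)·1.000) / (13) = -0.305
  β = (0 - (4)·-0.077 - (-4)·0.545 - (-1)·1.000) / (12) = 0.291
  γ = (-4 - (2)·-0.077 - (-3)·1.167 - (3)·1.000) / (11) = -0.304
  δ = (5 - (-1)·-0.077 - (-1)·1.167 - (-1)·0.545) / (5) = 1.327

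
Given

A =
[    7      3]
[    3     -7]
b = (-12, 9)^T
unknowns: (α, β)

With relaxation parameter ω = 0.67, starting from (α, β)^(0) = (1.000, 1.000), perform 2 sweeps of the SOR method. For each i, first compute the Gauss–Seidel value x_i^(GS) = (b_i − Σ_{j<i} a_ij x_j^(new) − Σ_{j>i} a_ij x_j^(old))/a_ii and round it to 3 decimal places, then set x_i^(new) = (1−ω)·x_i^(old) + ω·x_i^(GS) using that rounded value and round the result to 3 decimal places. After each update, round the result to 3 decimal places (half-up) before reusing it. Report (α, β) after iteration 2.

Iteration 1:
  α: GS value = (-12 - (3)·1.000) / (7) = -2.143;  α ← (1−ω)·1.000 + ω·-2.143 = -1.106
  β: GS value = (9 - (3)·-1.106) / (-7) = -1.760;  β ← (1−ω)·1.000 + ω·-1.760 = -0.849
Iteration 2:
  α: GS value = (-12 - (3)·-0.849) / (7) = -1.350;  α ← (1−ω)·-1.106 + ω·-1.350 = -1.269
  β: GS value = (9 - (3)·-1.269) / (-7) = -1.830;  β ← (1−ω)·-0.849 + ω·-1.830 = -1.506

(-1.269, -1.506)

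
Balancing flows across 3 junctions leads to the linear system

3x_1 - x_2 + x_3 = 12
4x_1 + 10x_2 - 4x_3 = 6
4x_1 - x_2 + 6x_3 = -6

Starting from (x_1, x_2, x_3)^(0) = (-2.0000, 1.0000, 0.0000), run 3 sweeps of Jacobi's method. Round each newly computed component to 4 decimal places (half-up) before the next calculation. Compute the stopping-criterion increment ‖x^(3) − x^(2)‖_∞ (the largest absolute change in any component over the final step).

Iteration 1:
  x_1 = (12 - (-1)·1.0000 - (1)·0.0000) / (3) = 4.3333
  x_2 = (6 - (4)·-2.0000 - (-4)·0.0000) / (10) = 1.4000
  x_3 = (-6 - (4)·-2.0000 - (-1)·1.0000) / (6) = 0.5000
Iteration 2:
  x_1 = (12 - (-1)·1.4000 - (1)·0.5000) / (3) = 4.3000
  x_2 = (6 - (4)·4.3333 - (-4)·0.5000) / (10) = -0.9333
  x_3 = (-6 - (4)·4.3333 - (-1)·1.4000) / (6) = -3.6555
Iteration 3:
  x_1 = (12 - (-1)·-0.9333 - (1)·-3.6555) / (3) = 4.9074
  x_2 = (6 - (4)·4.3000 - (-4)·-3.6555) / (10) = -2.5822
  x_3 = (-6 - (4)·4.3000 - (-1)·-0.9333) / (6) = -4.0222
Change: (0.6074, -1.6489, -0.3667) → max |·| = 1.6489

1.6489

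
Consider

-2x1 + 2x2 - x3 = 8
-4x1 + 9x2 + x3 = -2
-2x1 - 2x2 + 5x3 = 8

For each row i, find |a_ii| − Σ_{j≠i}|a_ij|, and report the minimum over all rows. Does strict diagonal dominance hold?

row 1: |-2| − (2+1) = -1
row 2: |9| − (4+1) = 4
row 3: |5| − (2+2) = 1
minimum over rows = -1 → not strictly diagonally dominant

-1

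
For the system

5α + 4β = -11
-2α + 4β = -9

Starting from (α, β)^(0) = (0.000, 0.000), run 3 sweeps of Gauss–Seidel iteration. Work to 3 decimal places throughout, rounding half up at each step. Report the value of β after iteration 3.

Iteration 1:
  α = (-11 - (4)·0.000) / (5) = -2.200
  β = (-9 - (-2)·-2.200) / (4) = -3.350
Iteration 2:
  α = (-11 - (4)·-3.350) / (5) = 0.480
  β = (-9 - (-2)·0.480) / (4) = -2.010
Iteration 3:
  α = (-11 - (4)·-2.010) / (5) = -0.592
  β = (-9 - (-2)·-0.592) / (4) = -2.546

-2.546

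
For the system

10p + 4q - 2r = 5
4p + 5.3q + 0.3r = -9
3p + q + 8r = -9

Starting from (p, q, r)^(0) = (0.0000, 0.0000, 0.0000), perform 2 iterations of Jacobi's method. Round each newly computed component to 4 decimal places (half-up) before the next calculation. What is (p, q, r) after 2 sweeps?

Iteration 1:
  p = (5 - (4)·0.0000 - (-2)·0.0000) / (10) = 0.5000
  q = (-9 - (4)·0.0000 - (0.3)·0.0000) / (5.3) = -1.6981
  r = (-9 - (3)·0.0000 - (1)·0.0000) / (8) = -1.1250
Iteration 2:
  p = (5 - (4)·-1.6981 - (-2)·-1.1250) / (10) = 0.9542
  q = (-9 - (4)·0.5000 - (0.3)·-1.1250) / (5.3) = -2.0118
  r = (-9 - (3)·0.5000 - (1)·-1.6981) / (8) = -1.1002

(0.9542, -2.0118, -1.1002)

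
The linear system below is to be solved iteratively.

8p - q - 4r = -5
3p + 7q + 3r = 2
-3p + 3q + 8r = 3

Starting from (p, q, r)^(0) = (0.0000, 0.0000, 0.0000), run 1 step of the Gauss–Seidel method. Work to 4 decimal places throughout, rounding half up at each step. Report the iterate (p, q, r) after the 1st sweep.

(-0.6250, 0.5536, -0.0670)

Iteration 1:
  p = (-5 - (-1)·0.0000 - (-4)·0.0000) / (8) = -0.6250
  q = (2 - (3)·-0.6250 - (3)·0.0000) / (7) = 0.5536
  r = (3 - (-3)·-0.6250 - (3)·0.5536) / (8) = -0.0670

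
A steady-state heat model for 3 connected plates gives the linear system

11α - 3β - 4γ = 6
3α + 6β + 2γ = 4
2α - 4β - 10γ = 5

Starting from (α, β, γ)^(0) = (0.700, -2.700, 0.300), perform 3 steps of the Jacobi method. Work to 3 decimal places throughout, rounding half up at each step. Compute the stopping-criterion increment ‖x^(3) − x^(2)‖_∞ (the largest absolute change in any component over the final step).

0.412

Iteration 1:
  α = (6 - (-3)·-2.700 - (-4)·0.300) / (11) = -0.082
  β = (4 - (3)·0.700 - (2)·0.300) / (6) = 0.217
  γ = (5 - (2)·0.700 - (-4)·-2.700) / (-10) = 0.720
Iteration 2:
  α = (6 - (-3)·0.217 - (-4)·0.720) / (11) = 0.866
  β = (4 - (3)·-0.082 - (2)·0.720) / (6) = 0.468
  γ = (5 - (2)·-0.082 - (-4)·0.217) / (-10) = -0.603
Iteration 3:
  α = (6 - (-3)·0.468 - (-4)·-0.603) / (11) = 0.454
  β = (4 - (3)·0.866 - (2)·-0.603) / (6) = 0.435
  γ = (5 - (2)·0.866 - (-4)·0.468) / (-10) = -0.514
Change: (-0.412, -0.033, 0.089) → max |·| = 0.412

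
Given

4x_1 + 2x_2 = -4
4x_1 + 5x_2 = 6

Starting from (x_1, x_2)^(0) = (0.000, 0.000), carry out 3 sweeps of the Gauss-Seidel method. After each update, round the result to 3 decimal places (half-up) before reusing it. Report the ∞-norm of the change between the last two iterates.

Iteration 1:
  x_1 = (-4 - (2)·0.000) / (4) = -1.000
  x_2 = (6 - (4)·-1.000) / (5) = 2.000
Iteration 2:
  x_1 = (-4 - (2)·2.000) / (4) = -2.000
  x_2 = (6 - (4)·-2.000) / (5) = 2.800
Iteration 3:
  x_1 = (-4 - (2)·2.800) / (4) = -2.400
  x_2 = (6 - (4)·-2.400) / (5) = 3.120
Change: (-0.400, 0.320) → max |·| = 0.400

0.400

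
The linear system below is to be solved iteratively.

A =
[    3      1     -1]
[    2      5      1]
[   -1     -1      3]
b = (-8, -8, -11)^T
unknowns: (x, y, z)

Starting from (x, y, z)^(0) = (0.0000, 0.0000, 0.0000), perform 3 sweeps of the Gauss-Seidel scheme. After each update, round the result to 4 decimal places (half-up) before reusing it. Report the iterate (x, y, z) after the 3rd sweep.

(-4.5570, 1.1624, -4.7982)

Iteration 1:
  x = (-8 - (1)·0.0000 - (-1)·0.0000) / (3) = -2.6667
  y = (-8 - (2)·-2.6667 - (1)·0.0000) / (5) = -0.5333
  z = (-11 - (-1)·-2.6667 - (-1)·-0.5333) / (3) = -4.7333
Iteration 2:
  x = (-8 - (1)·-0.5333 - (-1)·-4.7333) / (3) = -4.0667
  y = (-8 - (2)·-4.0667 - (1)·-4.7333) / (5) = 0.9733
  z = (-11 - (-1)·-4.0667 - (-1)·0.9733) / (3) = -4.6978
Iteration 3:
  x = (-8 - (1)·0.9733 - (-1)·-4.6978) / (3) = -4.5570
  y = (-8 - (2)·-4.5570 - (1)·-4.6978) / (5) = 1.1624
  z = (-11 - (-1)·-4.5570 - (-1)·1.1624) / (3) = -4.7982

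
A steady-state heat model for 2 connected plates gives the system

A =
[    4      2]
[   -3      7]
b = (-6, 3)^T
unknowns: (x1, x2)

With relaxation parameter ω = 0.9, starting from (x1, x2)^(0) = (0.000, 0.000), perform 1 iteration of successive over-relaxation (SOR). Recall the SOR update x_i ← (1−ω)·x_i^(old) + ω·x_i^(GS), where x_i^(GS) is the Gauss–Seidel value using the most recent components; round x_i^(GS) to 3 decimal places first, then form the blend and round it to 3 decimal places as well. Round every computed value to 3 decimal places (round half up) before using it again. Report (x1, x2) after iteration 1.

Iteration 1:
  x1: GS value = (-6 - (2)·0.000) / (4) = -1.500;  x1 ← (1−ω)·0.000 + ω·-1.500 = -1.350
  x2: GS value = (3 - (-3)·-1.350) / (7) = -0.150;  x2 ← (1−ω)·0.000 + ω·-0.150 = -0.135

(-1.350, -0.135)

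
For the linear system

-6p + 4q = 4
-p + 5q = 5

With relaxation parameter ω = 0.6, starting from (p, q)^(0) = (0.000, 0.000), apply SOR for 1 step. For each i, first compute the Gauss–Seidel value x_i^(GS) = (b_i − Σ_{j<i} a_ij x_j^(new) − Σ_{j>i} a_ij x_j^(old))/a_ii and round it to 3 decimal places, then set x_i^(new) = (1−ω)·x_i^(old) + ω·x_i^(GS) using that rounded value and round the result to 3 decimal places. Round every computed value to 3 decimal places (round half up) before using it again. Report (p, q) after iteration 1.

(-0.400, 0.552)

Iteration 1:
  p: GS value = (4 - (4)·0.000) / (-6) = -0.667;  p ← (1−ω)·0.000 + ω·-0.667 = -0.400
  q: GS value = (5 - (-1)·-0.400) / (5) = 0.920;  q ← (1−ω)·0.000 + ω·0.920 = 0.552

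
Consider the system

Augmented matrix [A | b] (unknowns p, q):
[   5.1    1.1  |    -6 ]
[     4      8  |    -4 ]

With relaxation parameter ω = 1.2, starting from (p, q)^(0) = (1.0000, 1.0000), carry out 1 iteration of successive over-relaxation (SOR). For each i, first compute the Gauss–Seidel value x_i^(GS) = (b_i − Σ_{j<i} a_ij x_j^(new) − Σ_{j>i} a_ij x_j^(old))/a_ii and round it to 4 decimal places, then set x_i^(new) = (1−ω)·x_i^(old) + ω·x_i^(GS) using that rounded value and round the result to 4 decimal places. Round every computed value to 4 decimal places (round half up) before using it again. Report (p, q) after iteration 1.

Iteration 1:
  p: GS value = (-6 - (1.1)·1.0000) / (5.1) = -1.3922;  p ← (1−ω)·1.0000 + ω·-1.3922 = -1.8706
  q: GS value = (-4 - (4)·-1.8706) / (8) = 0.4353;  q ← (1−ω)·1.0000 + ω·0.4353 = 0.3224

(-1.8706, 0.3224)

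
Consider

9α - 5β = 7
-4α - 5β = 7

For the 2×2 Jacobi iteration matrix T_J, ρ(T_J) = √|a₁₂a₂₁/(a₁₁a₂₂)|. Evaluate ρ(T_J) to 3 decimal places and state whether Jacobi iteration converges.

a₁₂a₂₁/(a₁₁a₂₂) = (-5)·(-4) / ((9)·(-5)) = -0.444444
ρ = √|-0.444444| = √0.444444 = 0.667
ρ < 1, so Jacobi converges

0.667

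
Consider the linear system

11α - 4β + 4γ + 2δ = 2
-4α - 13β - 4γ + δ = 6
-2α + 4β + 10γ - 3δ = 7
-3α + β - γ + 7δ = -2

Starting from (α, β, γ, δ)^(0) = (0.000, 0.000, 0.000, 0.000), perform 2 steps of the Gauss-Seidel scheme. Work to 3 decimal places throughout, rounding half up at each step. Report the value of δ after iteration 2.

-0.217

Iteration 1:
  α = (2 - (-4)·0.000 - (4)·0.000 - (2)·0.000) / (11) = 0.182
  β = (6 - (-4)·0.182 - (-4)·0.000 - (1)·0.000) / (-13) = -0.518
  γ = (7 - (-2)·0.182 - (4)·-0.518 - (-3)·0.000) / (10) = 0.944
  δ = (-2 - (-3)·0.182 - (1)·-0.518 - (-1)·0.944) / (7) = 0.001
Iteration 2:
  α = (2 - (-4)·-0.518 - (4)·0.944 - (2)·0.001) / (11) = -0.350
  β = (6 - (-4)·-0.350 - (-4)·0.944 - (1)·0.001) / (-13) = -0.644
  γ = (7 - (-2)·-0.350 - (4)·-0.644 - (-3)·0.001) / (10) = 0.888
  δ = (-2 - (-3)·-0.350 - (1)·-0.644 - (-1)·0.888) / (7) = -0.217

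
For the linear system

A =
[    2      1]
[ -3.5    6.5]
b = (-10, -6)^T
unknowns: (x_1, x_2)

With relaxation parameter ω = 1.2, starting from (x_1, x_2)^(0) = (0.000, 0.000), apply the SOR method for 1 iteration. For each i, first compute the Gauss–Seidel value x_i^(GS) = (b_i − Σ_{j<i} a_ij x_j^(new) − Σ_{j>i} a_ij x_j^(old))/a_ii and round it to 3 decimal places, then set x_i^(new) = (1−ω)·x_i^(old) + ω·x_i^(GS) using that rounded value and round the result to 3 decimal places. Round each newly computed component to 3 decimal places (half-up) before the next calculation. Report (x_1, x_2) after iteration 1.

Iteration 1:
  x_1: GS value = (-10 - (1)·0.000) / (2) = -5.000;  x_1 ← (1−ω)·0.000 + ω·-5.000 = -6.000
  x_2: GS value = (-6 - (-3.5)·-6.000) / (6.5) = -4.154;  x_2 ← (1−ω)·0.000 + ω·-4.154 = -4.985

(-6.000, -4.985)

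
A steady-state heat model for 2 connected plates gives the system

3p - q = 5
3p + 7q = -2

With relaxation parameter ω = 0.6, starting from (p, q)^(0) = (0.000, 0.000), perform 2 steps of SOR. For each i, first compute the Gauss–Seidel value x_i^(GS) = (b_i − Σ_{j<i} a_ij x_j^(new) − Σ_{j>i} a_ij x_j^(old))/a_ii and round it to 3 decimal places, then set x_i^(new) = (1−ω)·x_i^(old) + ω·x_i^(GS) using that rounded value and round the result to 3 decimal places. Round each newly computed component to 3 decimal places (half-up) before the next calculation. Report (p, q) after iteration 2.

(1.314, -0.681)

Iteration 1:
  p: GS value = (5 - (-1)·0.000) / (3) = 1.667;  p ← (1−ω)·0.000 + ω·1.667 = 1.000
  q: GS value = (-2 - (3)·1.000) / (7) = -0.714;  q ← (1−ω)·0.000 + ω·-0.714 = -0.428
Iteration 2:
  p: GS value = (5 - (-1)·-0.428) / (3) = 1.524;  p ← (1−ω)·1.000 + ω·1.524 = 1.314
  q: GS value = (-2 - (3)·1.314) / (7) = -0.849;  q ← (1−ω)·-0.428 + ω·-0.849 = -0.681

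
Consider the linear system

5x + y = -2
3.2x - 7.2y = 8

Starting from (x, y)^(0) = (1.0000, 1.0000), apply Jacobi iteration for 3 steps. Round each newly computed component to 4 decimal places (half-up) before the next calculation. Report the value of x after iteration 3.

Iteration 1:
  x = (-2 - (1)·1.0000) / (5) = -0.6000
  y = (8 - (3.2)·1.0000) / (-7.2) = -0.6667
Iteration 2:
  x = (-2 - (1)·-0.6667) / (5) = -0.2667
  y = (8 - (3.2)·-0.6000) / (-7.2) = -1.3778
Iteration 3:
  x = (-2 - (1)·-1.3778) / (5) = -0.1244
  y = (8 - (3.2)·-0.2667) / (-7.2) = -1.2296

-0.1244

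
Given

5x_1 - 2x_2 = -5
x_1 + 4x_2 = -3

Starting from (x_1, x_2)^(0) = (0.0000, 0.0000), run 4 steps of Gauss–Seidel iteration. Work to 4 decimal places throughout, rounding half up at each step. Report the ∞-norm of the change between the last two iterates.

Iteration 1:
  x_1 = (-5 - (-2)·0.0000) / (5) = -1.0000
  x_2 = (-3 - (1)·-1.0000) / (4) = -0.5000
Iteration 2:
  x_1 = (-5 - (-2)·-0.5000) / (5) = -1.2000
  x_2 = (-3 - (1)·-1.2000) / (4) = -0.4500
Iteration 3:
  x_1 = (-5 - (-2)·-0.4500) / (5) = -1.1800
  x_2 = (-3 - (1)·-1.1800) / (4) = -0.4550
Iteration 4:
  x_1 = (-5 - (-2)·-0.4550) / (5) = -1.1820
  x_2 = (-3 - (1)·-1.1820) / (4) = -0.4545
Change: (-0.0020, 0.0005) → max |·| = 0.0020

0.0020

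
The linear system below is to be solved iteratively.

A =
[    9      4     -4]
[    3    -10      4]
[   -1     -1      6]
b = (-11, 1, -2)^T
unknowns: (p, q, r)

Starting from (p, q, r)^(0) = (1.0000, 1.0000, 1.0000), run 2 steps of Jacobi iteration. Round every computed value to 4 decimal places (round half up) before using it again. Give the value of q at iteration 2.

-0.4667

Iteration 1:
  p = (-11 - (4)·1.0000 - (-4)·1.0000) / (9) = -1.2222
  q = (1 - (3)·1.0000 - (4)·1.0000) / (-10) = 0.6000
  r = (-2 - (-1)·1.0000 - (-1)·1.0000) / (6) = 0.0000
Iteration 2:
  p = (-11 - (4)·0.6000 - (-4)·0.0000) / (9) = -1.4889
  q = (1 - (3)·-1.2222 - (4)·0.0000) / (-10) = -0.4667
  r = (-2 - (-1)·-1.2222 - (-1)·0.6000) / (6) = -0.4370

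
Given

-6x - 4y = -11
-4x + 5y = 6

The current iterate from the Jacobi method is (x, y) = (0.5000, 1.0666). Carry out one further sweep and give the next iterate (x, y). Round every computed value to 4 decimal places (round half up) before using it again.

(1.1223, 1.6000)

One sweep:
  x = (-11 - (-4)·1.0666) / (-6) = 1.1223
  y = (6 - (-4)·0.5000) / (5) = 1.6000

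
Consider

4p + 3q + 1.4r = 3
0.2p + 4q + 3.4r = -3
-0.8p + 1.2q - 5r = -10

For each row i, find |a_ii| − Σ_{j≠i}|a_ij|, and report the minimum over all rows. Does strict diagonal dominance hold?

-0.4

row 1: |4| − (3+1.4) = -0.4
row 2: |4| − (0.2+3.4) = 0.4
row 3: |-5| − (0.8+1.2) = 3
minimum over rows = -0.4 → not strictly diagonally dominant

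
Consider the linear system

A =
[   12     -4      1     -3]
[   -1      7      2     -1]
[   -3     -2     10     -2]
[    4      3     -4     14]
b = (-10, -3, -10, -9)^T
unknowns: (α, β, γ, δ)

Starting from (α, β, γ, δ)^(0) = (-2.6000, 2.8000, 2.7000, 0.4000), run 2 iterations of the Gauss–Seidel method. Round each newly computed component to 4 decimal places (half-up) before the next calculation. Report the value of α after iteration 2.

-1.2992

Iteration 1:
  α = (-10 - (-4)·2.8000 - (1)·2.7000 - (-3)·0.4000) / (12) = -0.0250
  β = (-3 - (-1)·-0.0250 - (2)·2.7000 - (-1)·0.4000) / (7) = -1.1464
  γ = (-10 - (-3)·-0.0250 - (-2)·-1.1464 - (-2)·0.4000) / (10) = -1.1568
  δ = (-9 - (4)·-0.0250 - (3)·-1.1464 - (-4)·-1.1568) / (14) = -0.7206
Iteration 2:
  α = (-10 - (-4)·-1.1464 - (1)·-1.1568 - (-3)·-0.7206) / (12) = -1.2992
  β = (-3 - (-1)·-1.2992 - (2)·-1.1568 - (-1)·-0.7206) / (7) = -0.3866
  γ = (-10 - (-3)·-1.2992 - (-2)·-0.3866 - (-2)·-0.7206) / (10) = -1.6112
  δ = (-9 - (4)·-1.2992 - (3)·-0.3866 - (-4)·-1.6112) / (14) = -0.6492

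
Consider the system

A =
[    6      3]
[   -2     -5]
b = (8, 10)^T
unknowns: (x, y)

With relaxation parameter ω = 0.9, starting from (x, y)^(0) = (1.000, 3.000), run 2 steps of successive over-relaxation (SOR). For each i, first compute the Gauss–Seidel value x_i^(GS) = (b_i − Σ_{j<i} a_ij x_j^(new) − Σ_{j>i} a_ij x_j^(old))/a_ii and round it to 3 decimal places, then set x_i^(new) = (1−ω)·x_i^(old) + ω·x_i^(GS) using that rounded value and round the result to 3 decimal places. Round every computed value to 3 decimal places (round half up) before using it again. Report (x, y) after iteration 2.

Iteration 1:
  x: GS value = (8 - (3)·3.000) / (6) = -0.167;  x ← (1−ω)·1.000 + ω·-0.167 = -0.050
  y: GS value = (10 - (-2)·-0.050) / (-5) = -1.980;  y ← (1−ω)·3.000 + ω·-1.980 = -1.482
Iteration 2:
  x: GS value = (8 - (3)·-1.482) / (6) = 2.074;  x ← (1−ω)·-0.050 + ω·2.074 = 1.862
  y: GS value = (10 - (-2)·1.862) / (-5) = -2.745;  y ← (1−ω)·-1.482 + ω·-2.745 = -2.619

(1.862, -2.619)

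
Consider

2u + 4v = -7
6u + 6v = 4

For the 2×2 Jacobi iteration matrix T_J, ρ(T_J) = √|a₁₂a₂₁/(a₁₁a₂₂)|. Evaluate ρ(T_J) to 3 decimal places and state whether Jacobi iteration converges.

a₁₂a₂₁/(a₁₁a₂₂) = (4)·(6) / ((2)·(6)) = 2.000000
ρ = √|2.000000| = √2.000000 = 1.414
ρ > 1, so Jacobi diverges

1.414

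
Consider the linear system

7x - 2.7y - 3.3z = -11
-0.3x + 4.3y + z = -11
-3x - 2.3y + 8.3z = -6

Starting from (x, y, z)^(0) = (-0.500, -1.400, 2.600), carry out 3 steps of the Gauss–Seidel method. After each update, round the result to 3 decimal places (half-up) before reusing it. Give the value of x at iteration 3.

-3.770

Iteration 1:
  x = (-11 - (-2.7)·-1.400 - (-3.3)·2.600) / (7) = -0.886
  y = (-11 - (-0.3)·-0.886 - (1)·2.600) / (4.3) = -3.225
  z = (-6 - (-3)·-0.886 - (-2.3)·-3.225) / (8.3) = -1.937
Iteration 2:
  x = (-11 - (-2.7)·-3.225 - (-3.3)·-1.937) / (7) = -3.729
  y = (-11 - (-0.3)·-3.729 - (1)·-1.937) / (4.3) = -2.368
  z = (-6 - (-3)·-3.729 - (-2.3)·-2.368) / (8.3) = -2.727
Iteration 3:
  x = (-11 - (-2.7)·-2.368 - (-3.3)·-2.727) / (7) = -3.770
  y = (-11 - (-0.3)·-3.770 - (1)·-2.727) / (4.3) = -2.187
  z = (-6 - (-3)·-3.770 - (-2.3)·-2.187) / (8.3) = -2.692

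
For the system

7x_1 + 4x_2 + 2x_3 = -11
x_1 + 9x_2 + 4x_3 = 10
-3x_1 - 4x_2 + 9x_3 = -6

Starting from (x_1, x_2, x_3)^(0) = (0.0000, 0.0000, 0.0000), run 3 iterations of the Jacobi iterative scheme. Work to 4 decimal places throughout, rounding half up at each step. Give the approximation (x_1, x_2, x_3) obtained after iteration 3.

(-2.2764, 1.6447, -0.6355)

Iteration 1:
  x_1 = (-11 - (4)·0.0000 - (2)·0.0000) / (7) = -1.5714
  x_2 = (10 - (1)·0.0000 - (4)·0.0000) / (9) = 1.1111
  x_3 = (-6 - (-3)·0.0000 - (-4)·0.0000) / (9) = -0.6667
Iteration 2:
  x_1 = (-11 - (4)·1.1111 - (2)·-0.6667) / (7) = -2.0159
  x_2 = (10 - (1)·-1.5714 - (4)·-0.6667) / (9) = 1.5820
  x_3 = (-6 - (-3)·-1.5714 - (-4)·1.1111) / (9) = -0.6966
Iteration 3:
  x_1 = (-11 - (4)·1.5820 - (2)·-0.6966) / (7) = -2.2764
  x_2 = (10 - (1)·-2.0159 - (4)·-0.6966) / (9) = 1.6447
  x_3 = (-6 - (-3)·-2.0159 - (-4)·1.5820) / (9) = -0.6355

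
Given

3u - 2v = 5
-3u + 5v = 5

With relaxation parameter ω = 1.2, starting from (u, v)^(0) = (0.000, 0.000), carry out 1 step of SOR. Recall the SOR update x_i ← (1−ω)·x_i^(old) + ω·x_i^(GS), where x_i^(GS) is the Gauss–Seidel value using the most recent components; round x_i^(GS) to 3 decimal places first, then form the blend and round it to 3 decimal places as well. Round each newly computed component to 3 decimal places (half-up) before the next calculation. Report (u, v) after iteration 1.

Iteration 1:
  u: GS value = (5 - (-2)·0.000) / (3) = 1.667;  u ← (1−ω)·0.000 + ω·1.667 = 2.000
  v: GS value = (5 - (-3)·2.000) / (5) = 2.200;  v ← (1−ω)·0.000 + ω·2.200 = 2.640

(2.000, 2.640)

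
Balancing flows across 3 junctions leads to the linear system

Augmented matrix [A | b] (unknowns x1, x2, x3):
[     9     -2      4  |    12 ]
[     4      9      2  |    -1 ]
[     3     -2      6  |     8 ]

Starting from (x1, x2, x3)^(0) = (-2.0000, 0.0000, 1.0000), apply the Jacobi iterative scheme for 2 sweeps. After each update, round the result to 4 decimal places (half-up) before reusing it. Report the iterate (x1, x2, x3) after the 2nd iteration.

(0.4198, -1.0247, 1.0741)

Iteration 1:
  x1 = (12 - (-2)·0.0000 - (4)·1.0000) / (9) = 0.8889
  x2 = (-1 - (4)·-2.0000 - (2)·1.0000) / (9) = 0.5556
  x3 = (8 - (3)·-2.0000 - (-2)·0.0000) / (6) = 2.3333
Iteration 2:
  x1 = (12 - (-2)·0.5556 - (4)·2.3333) / (9) = 0.4198
  x2 = (-1 - (4)·0.8889 - (2)·2.3333) / (9) = -1.0247
  x3 = (8 - (3)·0.8889 - (-2)·0.5556) / (6) = 1.0741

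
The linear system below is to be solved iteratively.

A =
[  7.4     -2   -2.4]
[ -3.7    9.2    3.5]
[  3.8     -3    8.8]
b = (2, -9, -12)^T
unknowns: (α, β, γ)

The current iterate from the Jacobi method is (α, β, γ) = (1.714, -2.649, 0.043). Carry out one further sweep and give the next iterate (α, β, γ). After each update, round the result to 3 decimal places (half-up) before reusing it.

(-0.432, -0.305, -3.007)

One sweep:
  α = (2 - (-2)·-2.649 - (-2.4)·0.043) / (7.4) = -0.432
  β = (-9 - (-3.7)·1.714 - (3.5)·0.043) / (9.2) = -0.305
  γ = (-12 - (3.8)·1.714 - (-3)·-2.649) / (8.8) = -3.007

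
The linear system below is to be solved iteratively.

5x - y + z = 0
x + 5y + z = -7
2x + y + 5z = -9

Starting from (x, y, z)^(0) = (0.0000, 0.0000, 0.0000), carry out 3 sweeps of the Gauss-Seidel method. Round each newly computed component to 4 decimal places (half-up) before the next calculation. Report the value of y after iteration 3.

-1.1017

Iteration 1:
  x = (0 - (-1)·0.0000 - (1)·0.0000) / (5) = 0.0000
  y = (-7 - (1)·0.0000 - (1)·0.0000) / (5) = -1.4000
  z = (-9 - (2)·0.0000 - (1)·-1.4000) / (5) = -1.5200
Iteration 2:
  x = (0 - (-1)·-1.4000 - (1)·-1.5200) / (5) = 0.0240
  y = (-7 - (1)·0.0240 - (1)·-1.5200) / (5) = -1.1008
  z = (-9 - (2)·0.0240 - (1)·-1.1008) / (5) = -1.5894
Iteration 3:
  x = (0 - (-1)·-1.1008 - (1)·-1.5894) / (5) = 0.0977
  y = (-7 - (1)·0.0977 - (1)·-1.5894) / (5) = -1.1017
  z = (-9 - (2)·0.0977 - (1)·-1.1017) / (5) = -1.6187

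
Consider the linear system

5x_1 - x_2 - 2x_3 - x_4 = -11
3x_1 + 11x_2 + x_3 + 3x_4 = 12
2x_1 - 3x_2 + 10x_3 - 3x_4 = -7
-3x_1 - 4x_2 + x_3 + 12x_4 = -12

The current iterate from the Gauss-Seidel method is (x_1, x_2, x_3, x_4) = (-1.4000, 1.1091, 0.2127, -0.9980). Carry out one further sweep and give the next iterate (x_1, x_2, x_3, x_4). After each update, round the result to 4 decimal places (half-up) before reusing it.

(-2.0927, 1.9145, -0.0065, -0.8845)

One sweep:
  x_1 = (-11 - (-1)·1.1091 - (-2)·0.2127 - (-1)·-0.9980) / (5) = -2.0927
  x_2 = (12 - (3)·-2.0927 - (1)·0.2127 - (3)·-0.9980) / (11) = 1.9145
  x_3 = (-7 - (2)·-2.0927 - (-3)·1.9145 - (-3)·-0.9980) / (10) = -0.0065
  x_4 = (-12 - (-3)·-2.0927 - (-4)·1.9145 - (1)·-0.0065) / (12) = -0.8845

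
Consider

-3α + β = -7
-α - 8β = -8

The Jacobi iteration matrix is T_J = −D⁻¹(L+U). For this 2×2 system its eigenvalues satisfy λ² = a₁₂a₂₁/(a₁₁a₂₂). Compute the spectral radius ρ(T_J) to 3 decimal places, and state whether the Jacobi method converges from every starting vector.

0.204

a₁₂a₂₁/(a₁₁a₂₂) = (1)·(-1) / ((-3)·(-8)) = -0.041667
ρ = √|-0.041667| = √0.041667 = 0.204
ρ < 1, so Jacobi converges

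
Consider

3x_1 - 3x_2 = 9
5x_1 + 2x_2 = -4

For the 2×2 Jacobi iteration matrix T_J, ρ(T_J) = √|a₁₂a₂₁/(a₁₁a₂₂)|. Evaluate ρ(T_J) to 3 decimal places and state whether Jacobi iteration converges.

a₁₂a₂₁/(a₁₁a₂₂) = (-3)·(5) / ((3)·(2)) = -2.500000
ρ = √|-2.500000| = √2.500000 = 1.581
ρ > 1, so Jacobi diverges

1.581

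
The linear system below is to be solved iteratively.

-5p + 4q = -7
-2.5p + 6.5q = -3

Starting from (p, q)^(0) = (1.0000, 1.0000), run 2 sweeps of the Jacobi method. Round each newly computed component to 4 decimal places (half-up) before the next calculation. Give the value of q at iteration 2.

0.3846

Iteration 1:
  p = (-7 - (4)·1.0000) / (-5) = 2.2000
  q = (-3 - (-2.5)·1.0000) / (6.5) = -0.0769
Iteration 2:
  p = (-7 - (4)·-0.0769) / (-5) = 1.3385
  q = (-3 - (-2.5)·2.2000) / (6.5) = 0.3846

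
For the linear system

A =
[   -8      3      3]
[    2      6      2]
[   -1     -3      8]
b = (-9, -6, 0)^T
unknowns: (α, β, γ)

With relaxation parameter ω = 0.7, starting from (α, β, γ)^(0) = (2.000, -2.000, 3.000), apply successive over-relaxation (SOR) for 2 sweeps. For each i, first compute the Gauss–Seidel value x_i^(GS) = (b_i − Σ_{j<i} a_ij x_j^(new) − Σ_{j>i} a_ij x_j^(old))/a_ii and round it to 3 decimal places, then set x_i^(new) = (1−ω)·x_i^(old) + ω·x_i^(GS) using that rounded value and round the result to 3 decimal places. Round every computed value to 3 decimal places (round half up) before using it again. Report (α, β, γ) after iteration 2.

(0.766, -1.692, -0.252)

Iteration 1:
  α: GS value = (-9 - (3)·-2.000 - (3)·3.000) / (-8) = 1.500;  α ← (1−ω)·2.000 + ω·1.500 = 1.650
  β: GS value = (-6 - (2)·1.650 - (2)·3.000) / (6) = -2.550;  β ← (1−ω)·-2.000 + ω·-2.550 = -2.385
  γ: GS value = (0 - (-1)·1.650 - (-3)·-2.385) / (8) = -0.688;  γ ← (1−ω)·3.000 + ω·-0.688 = 0.418
Iteration 2:
  α: GS value = (-9 - (3)·-2.385 - (3)·0.418) / (-8) = 0.387;  α ← (1−ω)·1.650 + ω·0.387 = 0.766
  β: GS value = (-6 - (2)·0.766 - (2)·0.418) / (6) = -1.395;  β ← (1−ω)·-2.385 + ω·-1.395 = -1.692
  γ: GS value = (0 - (-1)·0.766 - (-3)·-1.692) / (8) = -0.539;  γ ← (1−ω)·0.418 + ω·-0.539 = -0.252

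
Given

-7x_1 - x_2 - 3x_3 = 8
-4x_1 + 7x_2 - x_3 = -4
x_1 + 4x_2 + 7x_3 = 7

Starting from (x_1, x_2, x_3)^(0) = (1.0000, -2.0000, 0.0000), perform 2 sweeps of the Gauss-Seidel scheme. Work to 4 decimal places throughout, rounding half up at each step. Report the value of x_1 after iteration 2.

-1.7322

Iteration 1:
  x_1 = (8 - (-1)·-2.0000 - (-3)·0.0000) / (-7) = -0.8571
  x_2 = (-4 - (-4)·-0.8571 - (-1)·0.0000) / (7) = -1.0612
  x_3 = (7 - (1)·-0.8571 - (4)·-1.0612) / (7) = 1.7288
Iteration 2:
  x_1 = (8 - (-1)·-1.0612 - (-3)·1.7288) / (-7) = -1.7322
  x_2 = (-4 - (-4)·-1.7322 - (-1)·1.7288) / (7) = -1.3143
  x_3 = (7 - (1)·-1.7322 - (4)·-1.3143) / (7) = 1.9985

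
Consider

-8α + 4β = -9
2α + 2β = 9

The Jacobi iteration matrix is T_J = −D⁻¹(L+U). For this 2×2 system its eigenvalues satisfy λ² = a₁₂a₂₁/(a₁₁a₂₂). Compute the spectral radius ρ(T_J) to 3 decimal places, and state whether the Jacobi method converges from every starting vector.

0.707

a₁₂a₂₁/(a₁₁a₂₂) = (4)·(2) / ((-8)·(2)) = -0.500000
ρ = √|-0.500000| = √0.500000 = 0.707
ρ < 1, so Jacobi converges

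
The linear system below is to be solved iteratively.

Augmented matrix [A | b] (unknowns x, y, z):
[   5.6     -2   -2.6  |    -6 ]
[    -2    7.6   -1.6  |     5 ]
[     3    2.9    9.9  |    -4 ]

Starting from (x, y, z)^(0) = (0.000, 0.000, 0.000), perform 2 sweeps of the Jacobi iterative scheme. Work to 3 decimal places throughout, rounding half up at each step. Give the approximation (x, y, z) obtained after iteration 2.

Iteration 1:
  x = (-6 - (-2)·0.000 - (-2.6)·0.000) / (5.6) = -1.071
  y = (5 - (-2)·0.000 - (-1.6)·0.000) / (7.6) = 0.658
  z = (-4 - (3)·0.000 - (2.9)·0.000) / (9.9) = -0.404
Iteration 2:
  x = (-6 - (-2)·0.658 - (-2.6)·-0.404) / (5.6) = -1.024
  y = (5 - (-2)·-1.071 - (-1.6)·-0.404) / (7.6) = 0.291
  z = (-4 - (3)·-1.071 - (2.9)·0.658) / (9.9) = -0.272

(-1.024, 0.291, -0.272)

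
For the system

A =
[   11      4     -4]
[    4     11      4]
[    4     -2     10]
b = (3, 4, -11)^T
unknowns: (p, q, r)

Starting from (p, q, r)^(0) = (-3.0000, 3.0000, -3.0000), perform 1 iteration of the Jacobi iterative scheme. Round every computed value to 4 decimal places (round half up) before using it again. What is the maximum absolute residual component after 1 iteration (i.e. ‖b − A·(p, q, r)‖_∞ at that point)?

19.1641

Iteration 1:
  p = (3 - (4)·3.0000 - (-4)·-3.0000) / (11) = -1.9091
  q = (4 - (4)·-3.0000 - (4)·-3.0000) / (11) = 2.5455
  r = (-11 - (4)·-3.0000 - (-2)·3.0000) / (10) = 0.7000
Residual b − A·x = (16.6181, -19.1641, -5.2726); ∞-norm = 19.1641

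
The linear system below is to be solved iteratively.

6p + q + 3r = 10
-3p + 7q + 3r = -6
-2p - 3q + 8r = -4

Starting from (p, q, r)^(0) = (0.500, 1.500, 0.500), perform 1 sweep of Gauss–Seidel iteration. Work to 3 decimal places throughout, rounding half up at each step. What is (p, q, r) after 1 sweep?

(1.167, -0.571, -0.422)

Iteration 1:
  p = (10 - (1)·1.500 - (3)·0.500) / (6) = 1.167
  q = (-6 - (-3)·1.167 - (3)·0.500) / (7) = -0.571
  r = (-4 - (-2)·1.167 - (-3)·-0.571) / (8) = -0.422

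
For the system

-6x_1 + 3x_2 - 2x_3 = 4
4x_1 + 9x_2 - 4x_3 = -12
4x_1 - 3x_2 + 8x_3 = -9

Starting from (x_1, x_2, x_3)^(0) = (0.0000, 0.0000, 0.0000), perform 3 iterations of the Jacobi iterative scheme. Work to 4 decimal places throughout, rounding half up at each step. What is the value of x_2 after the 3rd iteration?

-1.4815

Iteration 1:
  x_1 = (4 - (3)·0.0000 - (-2)·0.0000) / (-6) = -0.6667
  x_2 = (-12 - (4)·0.0000 - (-4)·0.0000) / (9) = -1.3333
  x_3 = (-9 - (4)·0.0000 - (-3)·0.0000) / (8) = -1.1250
Iteration 2:
  x_1 = (4 - (3)·-1.3333 - (-2)·-1.1250) / (-6) = -0.9583
  x_2 = (-12 - (4)·-0.6667 - (-4)·-1.1250) / (9) = -1.5370
  x_3 = (-9 - (4)·-0.6667 - (-3)·-1.3333) / (8) = -1.2916
Iteration 3:
  x_1 = (4 - (3)·-1.5370 - (-2)·-1.2916) / (-6) = -1.0046
  x_2 = (-12 - (4)·-0.9583 - (-4)·-1.2916) / (9) = -1.4815
  x_3 = (-9 - (4)·-0.9583 - (-3)·-1.5370) / (8) = -1.2222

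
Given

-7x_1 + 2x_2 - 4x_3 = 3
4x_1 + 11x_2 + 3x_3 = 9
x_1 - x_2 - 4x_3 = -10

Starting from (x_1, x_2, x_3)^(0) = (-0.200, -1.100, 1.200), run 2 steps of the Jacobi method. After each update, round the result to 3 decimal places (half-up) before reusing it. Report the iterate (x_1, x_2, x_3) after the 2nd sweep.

Iteration 1:
  x_1 = (3 - (2)·-1.100 - (-4)·1.200) / (-7) = -1.429
  x_2 = (9 - (4)·-0.200 - (3)·1.200) / (11) = 0.564
  x_3 = (-10 - (1)·-0.200 - (-1)·-1.100) / (-4) = 2.725
Iteration 2:
  x_1 = (3 - (2)·0.564 - (-4)·2.725) / (-7) = -1.825
  x_2 = (9 - (4)·-1.429 - (3)·2.725) / (11) = 0.595
  x_3 = (-10 - (1)·-1.429 - (-1)·0.564) / (-4) = 2.002

(-1.825, 0.595, 2.002)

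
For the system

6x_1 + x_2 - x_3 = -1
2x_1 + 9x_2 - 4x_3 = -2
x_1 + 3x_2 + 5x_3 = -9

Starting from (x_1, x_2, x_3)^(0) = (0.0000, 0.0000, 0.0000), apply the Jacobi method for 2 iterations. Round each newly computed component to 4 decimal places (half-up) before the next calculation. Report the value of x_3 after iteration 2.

Iteration 1:
  x_1 = (-1 - (1)·0.0000 - (-1)·0.0000) / (6) = -0.1667
  x_2 = (-2 - (2)·0.0000 - (-4)·0.0000) / (9) = -0.2222
  x_3 = (-9 - (1)·0.0000 - (3)·0.0000) / (5) = -1.8000
Iteration 2:
  x_1 = (-1 - (1)·-0.2222 - (-1)·-1.8000) / (6) = -0.4296
  x_2 = (-2 - (2)·-0.1667 - (-4)·-1.8000) / (9) = -0.9852
  x_3 = (-9 - (1)·-0.1667 - (3)·-0.2222) / (5) = -1.6333

-1.6333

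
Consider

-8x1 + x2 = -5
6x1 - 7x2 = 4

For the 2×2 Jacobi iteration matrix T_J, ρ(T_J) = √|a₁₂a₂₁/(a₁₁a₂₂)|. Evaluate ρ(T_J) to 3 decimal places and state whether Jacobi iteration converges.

0.327

a₁₂a₂₁/(a₁₁a₂₂) = (1)·(6) / ((-8)·(-7)) = 0.107143
ρ = √|0.107143| = √0.107143 = 0.327
ρ < 1, so Jacobi converges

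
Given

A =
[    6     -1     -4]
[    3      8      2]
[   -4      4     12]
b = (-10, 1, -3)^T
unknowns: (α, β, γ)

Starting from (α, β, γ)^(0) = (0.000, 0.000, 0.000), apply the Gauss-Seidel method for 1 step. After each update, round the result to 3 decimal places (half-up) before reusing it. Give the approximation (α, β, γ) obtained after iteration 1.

(-1.667, 0.750, -1.056)

Iteration 1:
  α = (-10 - (-1)·0.000 - (-4)·0.000) / (6) = -1.667
  β = (1 - (3)·-1.667 - (2)·0.000) / (8) = 0.750
  γ = (-3 - (-4)·-1.667 - (4)·0.750) / (12) = -1.056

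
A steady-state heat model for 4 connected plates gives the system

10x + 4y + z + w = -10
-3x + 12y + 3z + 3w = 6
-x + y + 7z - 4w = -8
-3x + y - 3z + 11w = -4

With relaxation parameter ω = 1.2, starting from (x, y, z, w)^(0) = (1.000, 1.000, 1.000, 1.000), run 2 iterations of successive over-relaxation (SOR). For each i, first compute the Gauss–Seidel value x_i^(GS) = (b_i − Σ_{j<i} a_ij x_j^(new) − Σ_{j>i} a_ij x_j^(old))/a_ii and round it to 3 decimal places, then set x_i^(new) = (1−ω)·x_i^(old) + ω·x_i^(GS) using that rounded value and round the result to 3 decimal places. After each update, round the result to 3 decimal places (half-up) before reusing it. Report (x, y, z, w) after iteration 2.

(-0.050, 1.564, -2.524, -1.130)

Iteration 1:
  x: GS value = (-10 - (4)·1.000 - (1)·1.000 - (1)·1.000) / (10) = -1.600;  x ← (1−ω)·1.000 + ω·-1.600 = -2.120
  y: GS value = (6 - (-3)·-2.120 - (3)·1.000 - (3)·1.000) / (12) = -0.530;  y ← (1−ω)·1.000 + ω·-0.530 = -0.836
  z: GS value = (-8 - (-1)·-2.120 - (1)·-0.836 - (-4)·1.000) / (7) = -0.755;  z ← (1−ω)·1.000 + ω·-0.755 = -1.106
  w: GS value = (-4 - (-3)·-2.120 - (1)·-0.836 - (-3)·-1.106) / (11) = -1.167;  w ← (1−ω)·1.000 + ω·-1.167 = -1.600
Iteration 2:
  x: GS value = (-10 - (4)·-0.836 - (1)·-1.106 - (1)·-1.600) / (10) = -0.395;  x ← (1−ω)·-2.120 + ω·-0.395 = -0.050
  y: GS value = (6 - (-3)·-0.050 - (3)·-1.106 - (3)·-1.600) / (12) = 1.164;  y ← (1−ω)·-0.836 + ω·1.164 = 1.564
  z: GS value = (-8 - (-1)·-0.050 - (1)·1.564 - (-4)·-1.600) / (7) = -2.288;  z ← (1−ω)·-1.106 + ω·-2.288 = -2.524
  w: GS value = (-4 - (-3)·-0.050 - (1)·1.564 - (-3)·-2.524) / (11) = -1.208;  w ← (1−ω)·-1.600 + ω·-1.208 = -1.130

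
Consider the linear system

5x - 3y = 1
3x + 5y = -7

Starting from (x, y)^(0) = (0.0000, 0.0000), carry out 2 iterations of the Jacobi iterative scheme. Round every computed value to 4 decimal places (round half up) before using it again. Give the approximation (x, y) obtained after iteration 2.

Iteration 1:
  x = (1 - (-3)·0.0000) / (5) = 0.2000
  y = (-7 - (3)·0.0000) / (5) = -1.4000
Iteration 2:
  x = (1 - (-3)·-1.4000) / (5) = -0.6400
  y = (-7 - (3)·0.2000) / (5) = -1.5200

(-0.6400, -1.5200)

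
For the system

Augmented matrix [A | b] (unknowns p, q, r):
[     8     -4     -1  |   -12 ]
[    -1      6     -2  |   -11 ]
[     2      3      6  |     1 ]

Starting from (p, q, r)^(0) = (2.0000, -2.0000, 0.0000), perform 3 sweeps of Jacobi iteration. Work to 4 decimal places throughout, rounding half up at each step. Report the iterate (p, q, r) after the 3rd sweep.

(-2.3229, -1.6146, 1.9375)

Iteration 1:
  p = (-12 - (-4)·-2.0000 - (-1)·0.0000) / (8) = -2.5000
  q = (-11 - (-1)·2.0000 - (-2)·0.0000) / (6) = -1.5000
  r = (1 - (2)·2.0000 - (3)·-2.0000) / (6) = 0.5000
Iteration 2:
  p = (-12 - (-4)·-1.5000 - (-1)·0.5000) / (8) = -2.1875
  q = (-11 - (-1)·-2.5000 - (-2)·0.5000) / (6) = -2.0833
  r = (1 - (2)·-2.5000 - (3)·-1.5000) / (6) = 1.7500
Iteration 3:
  p = (-12 - (-4)·-2.0833 - (-1)·1.7500) / (8) = -2.3229
  q = (-11 - (-1)·-2.1875 - (-2)·1.7500) / (6) = -1.6146
  r = (1 - (2)·-2.1875 - (3)·-2.0833) / (6) = 1.9375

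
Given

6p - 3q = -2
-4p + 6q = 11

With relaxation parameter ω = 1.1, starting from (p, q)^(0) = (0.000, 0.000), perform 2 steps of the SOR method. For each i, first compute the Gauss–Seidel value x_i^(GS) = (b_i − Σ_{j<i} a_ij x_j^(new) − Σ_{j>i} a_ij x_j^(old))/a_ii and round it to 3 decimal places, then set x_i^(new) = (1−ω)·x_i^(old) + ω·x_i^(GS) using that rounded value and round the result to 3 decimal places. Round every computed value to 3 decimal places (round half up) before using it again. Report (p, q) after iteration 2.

Iteration 1:
  p: GS value = (-2 - (-3)·0.000) / (6) = -0.333;  p ← (1−ω)·0.000 + ω·-0.333 = -0.366
  q: GS value = (11 - (-4)·-0.366) / (6) = 1.589;  q ← (1−ω)·0.000 + ω·1.589 = 1.748
Iteration 2:
  p: GS value = (-2 - (-3)·1.748) / (6) = 0.541;  p ← (1−ω)·-0.366 + ω·0.541 = 0.632
  q: GS value = (11 - (-4)·0.632) / (6) = 2.255;  q ← (1−ω)·1.748 + ω·2.255 = 2.306

(0.632, 2.306)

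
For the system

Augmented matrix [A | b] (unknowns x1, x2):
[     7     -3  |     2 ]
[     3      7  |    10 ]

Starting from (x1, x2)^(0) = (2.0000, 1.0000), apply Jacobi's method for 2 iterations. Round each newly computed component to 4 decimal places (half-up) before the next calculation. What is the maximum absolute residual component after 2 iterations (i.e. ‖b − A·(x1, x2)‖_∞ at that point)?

1.6530

Iteration 1:
  x1 = (2 - (-3)·1.0000) / (7) = 0.7143
  x2 = (10 - (3)·2.0000) / (7) = 0.5714
Iteration 2:
  x1 = (2 - (-3)·0.5714) / (7) = 0.5306
  x2 = (10 - (3)·0.7143) / (7) = 1.1224
Residual b − A·x = (1.6530, 0.5514); ∞-norm = 1.6530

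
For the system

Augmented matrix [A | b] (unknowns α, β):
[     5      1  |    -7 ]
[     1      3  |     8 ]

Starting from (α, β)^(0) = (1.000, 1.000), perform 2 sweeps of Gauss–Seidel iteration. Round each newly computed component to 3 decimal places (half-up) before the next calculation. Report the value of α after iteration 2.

-2.040

Iteration 1:
  α = (-7 - (1)·1.000) / (5) = -1.600
  β = (8 - (1)·-1.600) / (3) = 3.200
Iteration 2:
  α = (-7 - (1)·3.200) / (5) = -2.040
  β = (8 - (1)·-2.040) / (3) = 3.347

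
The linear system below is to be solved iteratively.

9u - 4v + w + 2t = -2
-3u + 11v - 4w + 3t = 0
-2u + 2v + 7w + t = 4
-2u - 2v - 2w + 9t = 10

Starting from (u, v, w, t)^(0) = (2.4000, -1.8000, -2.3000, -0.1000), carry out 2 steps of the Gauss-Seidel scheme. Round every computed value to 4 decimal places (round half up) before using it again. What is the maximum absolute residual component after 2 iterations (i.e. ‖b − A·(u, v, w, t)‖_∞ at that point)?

Iteration 1:
  u = (-2 - (-4)·-1.8000 - (1)·-2.3000 - (2)·-0.1000) / (9) = -0.7444
  v = (0 - (-3)·-0.7444 - (-4)·-2.3000 - (3)·-0.1000) / (11) = -1.0121
  w = (4 - (-2)·-0.7444 - (2)·-1.0121 - (1)·-0.1000) / (7) = 0.6622
  t = (10 - (-2)·-0.7444 - (-2)·-1.0121 - (-2)·0.6622) / (9) = 0.8679
Iteration 2:
  u = (-2 - (-4)·-1.0121 - (1)·0.6622 - (2)·0.8679) / (9) = -0.9385
  v = (0 - (-3)·-0.9385 - (-4)·0.6622 - (3)·0.8679) / (11) = -0.2519
  w = (4 - (-2)·-0.9385 - (2)·-0.2519 - (1)·0.8679) / (7) = 0.2513
  t = (10 - (-2)·-0.9385 - (-2)·-0.2519 - (-2)·0.2513) / (9) = 0.9024
Residual b − A·x = (3.3828, -1.7466, -0.0347, 0.0002); ∞-norm = 3.3828

3.3828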